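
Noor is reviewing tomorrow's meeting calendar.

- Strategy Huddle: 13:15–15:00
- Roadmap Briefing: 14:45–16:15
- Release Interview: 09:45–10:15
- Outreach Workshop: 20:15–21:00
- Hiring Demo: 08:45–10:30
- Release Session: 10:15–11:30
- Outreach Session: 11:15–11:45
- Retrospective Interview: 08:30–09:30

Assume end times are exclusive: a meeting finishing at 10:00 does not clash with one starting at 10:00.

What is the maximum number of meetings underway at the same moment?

Walk through starts and ends in time order (an end at T is processed before a start at T):
08:30 start Retrospective Interview → 1
08:45 start Hiring Demo → 2
09:30 end Retrospective Interview → 1
09:45 start Release Interview → 2
10:15 end Release Interview → 1
10:15 start Release Session → 2
10:30 end Hiring Demo → 1
11:15 start Outreach Session → 2
11:30 end Release Session → 1
11:45 end Outreach Session → 0
13:15 start Strategy Huddle → 1
14:45 start Roadmap Briefing → 2
15:00 end Strategy Huddle → 1
16:15 end Roadmap Briefing → 0
20:15 start Outreach Workshop → 1
21:00 end Outreach Workshop → 0
Peak is 2, at 08:45 (Hiring Demo, Retrospective Interview).

2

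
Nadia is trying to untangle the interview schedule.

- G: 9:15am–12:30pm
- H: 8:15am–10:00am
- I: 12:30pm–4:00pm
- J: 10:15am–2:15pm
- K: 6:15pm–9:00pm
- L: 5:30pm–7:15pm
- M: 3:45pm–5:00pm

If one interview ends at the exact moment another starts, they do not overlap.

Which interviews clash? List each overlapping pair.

G & H, G & J, I & J, I & M, K & L

Sorted by start: H, G, J, I, M, L, K.
G starts before H ends → H and G overlap.
J starts after H ends — done with H.
J starts before G ends → G and J overlap.
I starts exactly when G ends (back-to-back, no overlap) — done with G.
I starts before J ends → J and I overlap.
M starts after J ends — done with J.
M starts before I ends → I and M overlap.
L starts after I ends — done with I.
L starts after M ends — done with M.
K starts before L ends → L and K overlap.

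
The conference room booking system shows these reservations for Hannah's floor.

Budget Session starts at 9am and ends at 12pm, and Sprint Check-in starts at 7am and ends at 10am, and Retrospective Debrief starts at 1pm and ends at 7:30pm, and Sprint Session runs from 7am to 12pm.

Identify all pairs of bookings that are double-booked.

Budget Session & Sprint Check-in, Budget Session & Sprint Session, Sprint Check-in & Sprint Session

Sorted by start: Sprint Check-in, Sprint Session, Budget Session, Retrospective Debrief.
Sprint Session starts before Sprint Check-in ends → Sprint Check-in and Sprint Session overlap.
Budget Session starts before Sprint Check-in ends → Sprint Check-in and Budget Session overlap.
Retrospective Debrief starts after Sprint Check-in ends.
Budget Session starts before Sprint Session ends → Sprint Session and Budget Session overlap.
Retrospective Debrief starts after Sprint Session ends.
Retrospective Debrief starts after Budget Session ends.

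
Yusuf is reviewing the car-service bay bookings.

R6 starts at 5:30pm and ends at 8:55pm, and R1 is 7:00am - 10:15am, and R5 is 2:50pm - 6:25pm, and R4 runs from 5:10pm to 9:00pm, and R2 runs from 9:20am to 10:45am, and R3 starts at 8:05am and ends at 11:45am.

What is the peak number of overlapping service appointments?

Walk through starts and ends in time order (an end at T is processed before a start at T):
7:00am start R1 → 1
8:05am start R3 → 2
9:20am start R2 → 3
10:15am end R1 → 2
10:45am end R2 → 1
11:45am end R3 → 0
2:50pm start R5 → 1
5:10pm start R4 → 2
5:30pm start R6 → 3
6:25pm end R5 → 2
8:55pm end R6 → 1
9:00pm end R4 → 0
Peak is 3, at 9:20am (R1, R2, R3).

3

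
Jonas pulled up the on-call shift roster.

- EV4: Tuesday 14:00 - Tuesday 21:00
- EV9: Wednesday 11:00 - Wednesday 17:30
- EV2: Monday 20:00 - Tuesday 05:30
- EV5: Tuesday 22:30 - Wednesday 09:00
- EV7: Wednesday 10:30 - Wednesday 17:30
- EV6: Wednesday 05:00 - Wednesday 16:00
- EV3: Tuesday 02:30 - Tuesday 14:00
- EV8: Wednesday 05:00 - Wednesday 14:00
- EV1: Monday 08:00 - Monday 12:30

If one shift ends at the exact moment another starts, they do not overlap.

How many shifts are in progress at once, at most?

Sort all start/end points and keep a running count:
Monday 08:00 start EV1 → 1
Monday 12:30 end EV1 → 0
Monday 20:00 start EV2 → 1
Tuesday 02:30 start EV3 → 2
Tuesday 05:30 end EV2 → 1
Tuesday 14:00 end EV3 → 0
Tuesday 14:00 start EV4 → 1
Tuesday 21:00 end EV4 → 0
Tuesday 22:30 start EV5 → 1
Wednesday 05:00 start EV6 → 2
Wednesday 05:00 start EV8 → 3
Wednesday 09:00 end EV5 → 2
Wednesday 10:30 start EV7 → 3
Wednesday 11:00 start EV9 → 4
Wednesday 14:00 end EV8 → 3
Wednesday 16:00 end EV6 → 2
Wednesday 17:30 end EV7 → 1
Wednesday 17:30 end EV9 → 0
Peak is 4, at Wednesday 11:00 (EV6, EV7, EV8, EV9).

4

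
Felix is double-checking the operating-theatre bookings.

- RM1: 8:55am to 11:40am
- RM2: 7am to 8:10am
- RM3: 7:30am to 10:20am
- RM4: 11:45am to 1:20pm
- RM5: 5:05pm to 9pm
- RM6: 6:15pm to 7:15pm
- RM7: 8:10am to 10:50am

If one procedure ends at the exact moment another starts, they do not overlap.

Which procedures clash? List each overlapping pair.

RM1 & RM3, RM1 & RM7, RM2 & RM3, RM3 & RM7, RM5 & RM6

Sorted by start: RM2, RM3, RM7, RM1, RM4, RM5, RM6.
RM3 starts before RM2 ends → RM2 and RM3 overlap.
RM7 starts exactly when RM2 ends (back-to-back, no overlap), so RM2 has no further overlaps.
RM7 starts before RM3 ends → RM3 and RM7 overlap.
RM1 starts before RM3 ends → RM3 and RM1 overlap.
RM4 starts after RM3 ends, so RM3 has no further overlaps.
RM1 starts before RM7 ends → RM7 and RM1 overlap.
RM4 starts after RM7 ends, so RM7 has no further overlaps.
RM4 starts after RM1 ends, so RM1 has no further overlaps.
RM5 starts after RM4 ends, so RM4 has no further overlaps.
RM6 starts before RM5 ends → RM5 and RM6 overlap.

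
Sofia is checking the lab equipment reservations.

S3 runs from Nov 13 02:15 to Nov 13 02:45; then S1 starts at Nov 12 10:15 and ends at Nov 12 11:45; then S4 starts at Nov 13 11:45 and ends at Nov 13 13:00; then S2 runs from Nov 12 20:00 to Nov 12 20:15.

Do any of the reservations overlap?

Sorted by start: S1, S2, S3, S4.
S2 starts after S1 ends — done with S1.
S3 starts after S2 ends — done with S2.
S4 starts after S3 ends.
Every pair is clear; the schedule has no overlaps.

No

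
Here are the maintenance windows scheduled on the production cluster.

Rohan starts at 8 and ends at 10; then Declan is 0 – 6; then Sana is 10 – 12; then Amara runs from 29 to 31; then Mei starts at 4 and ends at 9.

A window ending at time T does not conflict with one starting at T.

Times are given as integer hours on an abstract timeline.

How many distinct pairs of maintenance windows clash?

2

Two intervals overlap when each starts before the other ends.
Sorted by start: Declan, Mei, Rohan, Sana, Amara.
Mei starts before Declan ends → Declan and Mei overlap.
Rohan starts after Declan ends, so nothing later overlaps Declan either.
Rohan starts before Mei ends → Mei and Rohan overlap.
Sana starts after Mei ends, so nothing later overlaps Mei either.
Sana starts exactly when Rohan ends (back-to-back, no overlap), so nothing later overlaps Rohan either.
Amara starts after Sana ends.
Overlapping pairs: Declan & Mei, Mei & Rohan — 2 in total.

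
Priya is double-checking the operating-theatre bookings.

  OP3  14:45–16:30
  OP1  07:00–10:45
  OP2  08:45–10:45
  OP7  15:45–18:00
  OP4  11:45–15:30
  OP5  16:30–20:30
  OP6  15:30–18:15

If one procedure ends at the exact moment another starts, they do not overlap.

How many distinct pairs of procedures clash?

Sorted by start: OP1, OP2, OP4, OP3, OP6, OP7, OP5.
OP2 starts before OP1 ends → OP1 and OP2 overlap.
OP4 starts after OP1 ends — done with OP1.
OP4 starts after OP2 ends — done with OP2.
OP3 starts before OP4 ends → OP4 and OP3 overlap.
OP6 starts exactly when OP4 ends (back-to-back, no overlap) — done with OP4.
OP6 starts before OP3 ends → OP3 and OP6 overlap.
OP7 starts before OP3 ends → OP3 and OP7 overlap.
OP5 starts exactly when OP3 ends (back-to-back, no overlap).
OP7 starts before OP6 ends → OP6 and OP7 overlap.
OP5 starts before OP6 ends → OP6 and OP5 overlap.
OP5 starts before OP7 ends → OP7 and OP5 overlap.
Overlapping pairs: OP1 & OP2, OP3 & OP4, OP3 & OP6, OP3 & OP7, OP5 & OP6, OP5 & OP7, OP6 & OP7 — 7 in total.

7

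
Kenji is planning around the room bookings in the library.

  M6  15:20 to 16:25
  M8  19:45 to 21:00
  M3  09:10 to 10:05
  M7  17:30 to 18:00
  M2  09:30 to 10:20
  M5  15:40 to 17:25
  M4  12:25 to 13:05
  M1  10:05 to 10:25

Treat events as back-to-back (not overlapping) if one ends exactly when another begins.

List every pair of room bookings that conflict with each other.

M1 & M2, M2 & M3, M5 & M6

Sorted by start: M3, M2, M1, M4, M6, M5, M7, M8.
M2 starts before M3 ends → M3 and M2 overlap.
M1 starts exactly when M3 ends (back-to-back, no overlap); M3 is clear from here.
M1 starts before M2 ends → M2 and M1 overlap.
M4 starts after M2 ends; M2 is clear from here.
M4 starts after M1 ends; M1 is clear from here.
M6 starts after M4 ends; M4 is clear from here.
M5 starts before M6 ends → M6 and M5 overlap.
M7 starts after M6 ends; M6 is clear from here.
M7 starts after M5 ends; M5 is clear from here.
M8 starts after M7 ends.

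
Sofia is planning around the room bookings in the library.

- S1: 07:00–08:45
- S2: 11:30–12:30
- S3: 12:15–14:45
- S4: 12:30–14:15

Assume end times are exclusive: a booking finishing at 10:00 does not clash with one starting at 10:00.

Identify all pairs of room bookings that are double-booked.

Sorted by start: S1, S2, S3, S4.
S2 starts after S1 ends, so S1 has no further overlaps.
S3 starts before S2 ends → S2 and S3 overlap.
S4 starts exactly when S2 ends (back-to-back, no overlap).
S4 starts before S3 ends → S3 and S4 overlap.

S2 & S3, S3 & S4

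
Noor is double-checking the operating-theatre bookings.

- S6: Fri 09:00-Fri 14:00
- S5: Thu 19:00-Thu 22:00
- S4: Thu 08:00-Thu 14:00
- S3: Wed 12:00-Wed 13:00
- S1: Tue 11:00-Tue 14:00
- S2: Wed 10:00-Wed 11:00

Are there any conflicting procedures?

Sorted by start: S1, S2, S3, S4, S5, S6.
S2 starts after S1 ends — done with S1.
S3 starts after S2 ends — done with S2.
S4 starts after S3 ends — done with S3.
S5 starts after S4 ends — done with S4.
S6 starts after S5 ends.
Every pair is clear; the schedule has no overlaps.

No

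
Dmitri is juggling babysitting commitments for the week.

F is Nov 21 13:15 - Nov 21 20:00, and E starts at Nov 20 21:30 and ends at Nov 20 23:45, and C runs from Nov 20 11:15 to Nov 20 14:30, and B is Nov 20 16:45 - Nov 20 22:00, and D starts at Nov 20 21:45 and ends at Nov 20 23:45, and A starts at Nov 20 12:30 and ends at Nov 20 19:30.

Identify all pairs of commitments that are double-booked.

A & B, A & C, B & D, B & E, D & E

Sorted by start: C, A, B, E, D, F.
A starts before C ends → C and A overlap.
B starts after C ends; C is clear from here.
B starts before A ends → A and B overlap.
E starts after A ends; A is clear from here.
E starts before B ends → B and E overlap.
D starts before B ends → B and D overlap.
F starts after B ends.
D starts before E ends → E and D overlap.
F starts after E ends.
F starts after D ends.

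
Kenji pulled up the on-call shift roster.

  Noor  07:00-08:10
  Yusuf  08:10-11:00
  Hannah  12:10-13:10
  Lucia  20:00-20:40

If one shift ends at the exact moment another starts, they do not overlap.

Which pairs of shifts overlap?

none

Sorted by start: Noor, Yusuf, Hannah, Lucia.
Yusuf starts exactly when Noor ends (back-to-back, no overlap), so nothing later overlaps Noor either.
Hannah starts after Yusuf ends, so nothing later overlaps Yusuf either.
Lucia starts after Hannah ends.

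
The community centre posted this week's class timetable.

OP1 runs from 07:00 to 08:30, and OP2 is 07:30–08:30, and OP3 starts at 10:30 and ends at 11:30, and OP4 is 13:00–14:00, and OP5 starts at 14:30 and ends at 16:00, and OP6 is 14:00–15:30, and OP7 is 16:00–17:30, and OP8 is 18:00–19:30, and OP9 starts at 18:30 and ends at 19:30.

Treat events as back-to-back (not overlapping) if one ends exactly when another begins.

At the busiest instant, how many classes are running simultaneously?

2

Sort all start/end points and keep a running count:
07:00 start OP1 → 1
07:30 start OP2 → 2
08:30 end OP1 → 1
08:30 end OP2 → 0
10:30 start OP3 → 1
11:30 end OP3 → 0
13:00 start OP4 → 1
14:00 end OP4 → 0
14:00 start OP6 → 1
14:30 start OP5 → 2
15:30 end OP6 → 1
16:00 end OP5 → 0
16:00 start OP7 → 1
17:30 end OP7 → 0
18:00 start OP8 → 1
18:30 start OP9 → 2
19:30 end OP8 → 1
19:30 end OP9 → 0
Peak is 2, at 07:30 (OP1, OP2).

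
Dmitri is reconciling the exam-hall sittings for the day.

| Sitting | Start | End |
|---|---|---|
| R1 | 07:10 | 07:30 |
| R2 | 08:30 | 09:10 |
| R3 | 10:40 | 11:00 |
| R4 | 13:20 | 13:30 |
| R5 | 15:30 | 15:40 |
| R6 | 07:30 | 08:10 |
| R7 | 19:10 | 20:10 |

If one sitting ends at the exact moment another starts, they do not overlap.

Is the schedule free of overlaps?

Sorted by start: R1, R6, R2, R3, R4, R5, R7.
R6 starts exactly when R1 ends (back-to-back, no overlap) — done with R1.
R2 starts after R6 ends — done with R6.
R3 starts after R2 ends — done with R2.
R4 starts after R3 ends — done with R3.
R5 starts after R4 ends — done with R4.
R7 starts after R5 ends.
Every pair is clear; the schedule has no overlaps.

Yes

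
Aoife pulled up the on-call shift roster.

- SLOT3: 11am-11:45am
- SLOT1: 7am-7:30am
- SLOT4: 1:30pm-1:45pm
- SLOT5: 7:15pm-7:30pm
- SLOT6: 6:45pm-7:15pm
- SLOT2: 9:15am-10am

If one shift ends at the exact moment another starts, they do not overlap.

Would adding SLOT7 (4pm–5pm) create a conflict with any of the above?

No — it doesn't clash with anything

SLOT1: ends 7:30am at or before SLOT7 starts 4pm → clear.
SLOT2: ends 10am at or before SLOT7 starts 4pm → clear.
SLOT3: ends 11:45am at or before SLOT7 starts 4pm → clear.
SLOT4: ends 1:45pm at or before SLOT7 starts 4pm → clear.
SLOT6: starts 6:45pm at or after SLOT7 ends 5pm → clear.
SLOT5: starts 7:15pm at or after SLOT7 ends 5pm → clear.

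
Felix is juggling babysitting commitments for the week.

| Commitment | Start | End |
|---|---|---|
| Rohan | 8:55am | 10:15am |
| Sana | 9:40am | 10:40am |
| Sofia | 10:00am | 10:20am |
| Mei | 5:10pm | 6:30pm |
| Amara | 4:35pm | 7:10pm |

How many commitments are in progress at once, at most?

Sweep the timeline, counting +1 at each start and −1 at each end (ends before starts at a tie):
8:55am start Rohan → 1
9:40am start Sana → 2
10:00am start Sofia → 3
10:15am end Rohan → 2
10:20am end Sofia → 1
10:40am end Sana → 0
4:35pm start Amara → 1
5:10pm start Mei → 2
6:30pm end Mei → 1
7:10pm end Amara → 0
Peak is 3, at 10:00am (Rohan, Sana, Sofia).

3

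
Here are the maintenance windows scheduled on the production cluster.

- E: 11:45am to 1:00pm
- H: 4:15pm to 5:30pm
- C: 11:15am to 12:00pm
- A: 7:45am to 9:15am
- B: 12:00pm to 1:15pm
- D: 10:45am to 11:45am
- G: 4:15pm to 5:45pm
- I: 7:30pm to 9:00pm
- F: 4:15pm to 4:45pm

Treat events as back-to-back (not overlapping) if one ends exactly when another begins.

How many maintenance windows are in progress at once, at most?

Walk through starts and ends in time order (an end at T is processed before a start at T):
7:45am start A → 1
9:15am end A → 0
10:45am start D → 1
11:15am start C → 2
11:45am end D → 1
11:45am start E → 2
12:00pm end C → 1
12:00pm start B → 2
1:00pm end E → 1
1:15pm end B → 0
4:15pm start F → 1
4:15pm start G → 2
4:15pm start H → 3
4:45pm end F → 2
5:30pm end H → 1
5:45pm end G → 0
7:30pm start I → 1
9:00pm end I → 0
Peak is 3, at 4:15pm (F, G, H).

3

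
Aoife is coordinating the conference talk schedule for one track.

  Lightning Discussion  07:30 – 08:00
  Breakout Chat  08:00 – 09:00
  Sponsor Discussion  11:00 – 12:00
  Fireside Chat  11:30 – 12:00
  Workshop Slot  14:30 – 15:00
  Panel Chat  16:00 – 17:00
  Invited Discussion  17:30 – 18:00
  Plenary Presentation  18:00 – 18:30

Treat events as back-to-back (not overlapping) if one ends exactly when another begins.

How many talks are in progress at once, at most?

2

Walk through starts and ends in time order (an end at T is processed before a start at T):
07:30 start Lightning Discussion → 1
08:00 end Lightning Discussion → 0
08:00 start Breakout Chat → 1
09:00 end Breakout Chat → 0
11:00 start Sponsor Discussion → 1
11:30 start Fireside Chat → 2
12:00 end Fireside Chat → 1
12:00 end Sponsor Discussion → 0
14:30 start Workshop Slot → 1
15:00 end Workshop Slot → 0
16:00 start Panel Chat → 1
17:00 end Panel Chat → 0
17:30 start Invited Discussion → 1
18:00 end Invited Discussion → 0
18:00 start Plenary Presentation → 1
18:30 end Plenary Presentation → 0
Peak is 2, at 11:30 (Fireside Chat, Sponsor Discussion).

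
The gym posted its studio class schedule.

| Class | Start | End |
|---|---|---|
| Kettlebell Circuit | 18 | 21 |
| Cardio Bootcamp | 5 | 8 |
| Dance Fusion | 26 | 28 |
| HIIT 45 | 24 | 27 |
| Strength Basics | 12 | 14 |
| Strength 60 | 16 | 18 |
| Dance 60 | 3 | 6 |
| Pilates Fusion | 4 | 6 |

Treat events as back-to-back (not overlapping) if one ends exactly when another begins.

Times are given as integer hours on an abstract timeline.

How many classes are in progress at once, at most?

Sweep the timeline, counting +1 at each start and −1 at each end (ends before starts at a tie):
3 start Dance 60 → 1
4 start Pilates Fusion → 2
5 start Cardio Bootcamp → 3
6 end Dance 60 → 2
6 end Pilates Fusion → 1
8 end Cardio Bootcamp → 0
12 start Strength Basics → 1
14 end Strength Basics → 0
16 start Strength 60 → 1
18 end Strength 60 → 0
18 start Kettlebell Circuit → 1
21 end Kettlebell Circuit → 0
24 start HIIT 45 → 1
26 start Dance Fusion → 2
27 end HIIT 45 → 1
28 end Dance Fusion → 0
Peak is 3, at 5 (Cardio Bootcamp, Dance 60, Pilates Fusion).

3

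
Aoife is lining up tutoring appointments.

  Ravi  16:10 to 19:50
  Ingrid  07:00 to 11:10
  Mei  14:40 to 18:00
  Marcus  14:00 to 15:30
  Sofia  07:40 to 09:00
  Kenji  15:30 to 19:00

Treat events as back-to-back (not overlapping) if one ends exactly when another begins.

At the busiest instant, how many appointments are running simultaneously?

3

Sweep the timeline, counting +1 at each start and −1 at each end (ends before starts at a tie):
07:00 start Ingrid → 1
07:40 start Sofia → 2
09:00 end Sofia → 1
11:10 end Ingrid → 0
14:00 start Marcus → 1
14:40 start Mei → 2
15:30 end Marcus → 1
15:30 start Kenji → 2
16:10 start Ravi → 3
18:00 end Mei → 2
19:00 end Kenji → 1
19:50 end Ravi → 0
Peak is 3, at 16:10 (Kenji, Mei, Ravi).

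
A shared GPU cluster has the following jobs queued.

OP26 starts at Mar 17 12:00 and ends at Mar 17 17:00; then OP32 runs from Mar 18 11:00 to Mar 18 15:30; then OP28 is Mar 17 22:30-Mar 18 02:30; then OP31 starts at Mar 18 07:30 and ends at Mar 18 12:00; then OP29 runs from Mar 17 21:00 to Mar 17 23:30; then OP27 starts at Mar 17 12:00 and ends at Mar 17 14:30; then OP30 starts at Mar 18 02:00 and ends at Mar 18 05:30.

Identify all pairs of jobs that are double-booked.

Sorted by start: OP26, OP27, OP29, OP28, OP30, OP31, OP32.
OP27 starts before OP26 ends → OP26 and OP27 overlap.
OP29 starts after OP26 ends — done with OP26.
OP29 starts after OP27 ends — done with OP27.
OP28 starts before OP29 ends → OP29 and OP28 overlap.
OP30 starts after OP29 ends — done with OP29.
OP30 starts before OP28 ends → OP28 and OP30 overlap.
OP31 starts after OP28 ends — done with OP28.
OP31 starts after OP30 ends — done with OP30.
OP32 starts before OP31 ends → OP31 and OP32 overlap.

OP26 & OP27, OP28 & OP29, OP28 & OP30, OP31 & OP32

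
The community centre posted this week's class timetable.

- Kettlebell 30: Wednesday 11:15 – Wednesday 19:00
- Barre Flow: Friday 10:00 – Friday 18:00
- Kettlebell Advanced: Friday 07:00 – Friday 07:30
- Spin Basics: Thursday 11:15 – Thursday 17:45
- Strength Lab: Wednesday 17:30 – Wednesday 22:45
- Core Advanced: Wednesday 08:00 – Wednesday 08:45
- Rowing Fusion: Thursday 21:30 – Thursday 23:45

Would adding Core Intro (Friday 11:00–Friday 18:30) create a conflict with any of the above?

Core Advanced: ends Wednesday 08:45 at or before Core Intro starts Friday 11:00 → clear.
Kettlebell 30: ends Wednesday 19:00 at or before Core Intro starts Friday 11:00 → clear.
Strength Lab: ends Wednesday 22:45 at or before Core Intro starts Friday 11:00 → clear.
Spin Basics: ends Thursday 17:45 at or before Core Intro starts Friday 11:00 → clear.
Rowing Fusion: ends Thursday 23:45 at or before Core Intro starts Friday 11:00 → clear.
Kettlebell Advanced: ends Friday 07:30 at or before Core Intro starts Friday 11:00 → clear.
Barre Flow: starts Friday 10:00 before Core Intro ends Friday 18:30, and ends Friday 18:00 after Core Intro starts Friday 11:00 → overlap.
Core Intro overlaps Barre Flow.

Yes — it overlaps Barre Flow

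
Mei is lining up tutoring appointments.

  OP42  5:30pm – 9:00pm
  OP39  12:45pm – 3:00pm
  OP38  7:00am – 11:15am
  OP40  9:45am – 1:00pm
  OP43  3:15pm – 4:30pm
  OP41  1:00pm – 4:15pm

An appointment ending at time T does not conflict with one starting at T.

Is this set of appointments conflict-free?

Sorted by start: OP38, OP40, OP39, OP41, OP43, OP42.
OP40 starts before OP38 ends → OP38 and OP40 overlap.
That's a conflict, so the schedule is not conflict-free.

No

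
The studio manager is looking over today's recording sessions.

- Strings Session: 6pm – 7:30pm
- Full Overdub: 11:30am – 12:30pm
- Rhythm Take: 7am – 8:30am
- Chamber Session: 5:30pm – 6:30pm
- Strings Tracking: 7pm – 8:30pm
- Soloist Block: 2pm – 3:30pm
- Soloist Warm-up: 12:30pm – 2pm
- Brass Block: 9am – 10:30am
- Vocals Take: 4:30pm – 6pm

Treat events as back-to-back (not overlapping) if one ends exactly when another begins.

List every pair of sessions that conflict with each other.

Chamber Session & Strings Session, Chamber Session & Vocals Take, Strings Session & Strings Tracking

Two intervals overlap when each starts before the other ends.
Sorted by start: Rhythm Take, Brass Block, Full Overdub, Soloist Warm-up, Soloist Block, Vocals Take, Chamber Session, Strings Session, Strings Tracking.
Brass Block starts after Rhythm Take ends, so Rhythm Take has no further overlaps.
Full Overdub starts after Brass Block ends, so Brass Block has no further overlaps.
Soloist Warm-up starts exactly when Full Overdub ends (back-to-back, no overlap), so Full Overdub has no further overlaps.
Soloist Block starts exactly when Soloist Warm-up ends (back-to-back, no overlap), so Soloist Warm-up has no further overlaps.
Vocals Take starts after Soloist Block ends, so Soloist Block has no further overlaps.
Chamber Session starts before Vocals Take ends → Vocals Take and Chamber Session overlap.
Strings Session starts exactly when Vocals Take ends (back-to-back, no overlap), so Vocals Take has no further overlaps.
Strings Session starts before Chamber Session ends → Chamber Session and Strings Session overlap.
Strings Tracking starts after Chamber Session ends.
Strings Tracking starts before Strings Session ends → Strings Session and Strings Tracking overlap.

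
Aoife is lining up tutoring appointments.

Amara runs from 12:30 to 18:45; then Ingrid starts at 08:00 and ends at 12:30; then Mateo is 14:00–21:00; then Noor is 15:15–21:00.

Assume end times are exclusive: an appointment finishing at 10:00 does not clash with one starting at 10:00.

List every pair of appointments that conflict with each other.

Sorted by start: Ingrid, Amara, Mateo, Noor.
Amara starts exactly when Ingrid ends (back-to-back, no overlap), so Ingrid has no further overlaps.
Mateo starts before Amara ends → Amara and Mateo overlap.
Noor starts before Amara ends → Amara and Noor overlap.
Noor starts before Mateo ends → Mateo and Noor overlap.

Amara & Mateo, Amara & Noor, Mateo & Noor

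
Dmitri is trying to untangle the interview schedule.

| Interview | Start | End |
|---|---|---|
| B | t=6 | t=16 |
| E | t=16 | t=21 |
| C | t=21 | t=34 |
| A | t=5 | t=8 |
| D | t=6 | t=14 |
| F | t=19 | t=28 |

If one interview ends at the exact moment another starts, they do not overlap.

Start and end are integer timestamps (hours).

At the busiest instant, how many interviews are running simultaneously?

Sweep the timeline, counting +1 at each start and −1 at each end (ends before starts at a tie):
t=5 start A → 1
t=6 start B → 2
t=6 start D → 3
t=8 end A → 2
t=14 end D → 1
t=16 end B → 0
t=16 start E → 1
t=19 start F → 2
t=21 end E → 1
t=21 start C → 2
t=28 end F → 1
t=34 end C → 0
Peak is 3, at t=6 (A, B, D).

3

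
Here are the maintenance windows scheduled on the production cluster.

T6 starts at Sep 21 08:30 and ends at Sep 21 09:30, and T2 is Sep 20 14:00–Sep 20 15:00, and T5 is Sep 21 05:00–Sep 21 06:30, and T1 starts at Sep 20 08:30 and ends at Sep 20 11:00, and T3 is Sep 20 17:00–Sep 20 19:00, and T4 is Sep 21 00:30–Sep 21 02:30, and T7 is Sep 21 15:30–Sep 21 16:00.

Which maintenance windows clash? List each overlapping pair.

none

Sorted by start: T1, T2, T3, T4, T5, T6, T7.
T2 starts after T1 ends; T1 is clear from here.
T3 starts after T2 ends; T2 is clear from here.
T4 starts after T3 ends; T3 is clear from here.
T5 starts after T4 ends; T4 is clear from here.
T6 starts after T5 ends; T5 is clear from here.
T7 starts after T6 ends.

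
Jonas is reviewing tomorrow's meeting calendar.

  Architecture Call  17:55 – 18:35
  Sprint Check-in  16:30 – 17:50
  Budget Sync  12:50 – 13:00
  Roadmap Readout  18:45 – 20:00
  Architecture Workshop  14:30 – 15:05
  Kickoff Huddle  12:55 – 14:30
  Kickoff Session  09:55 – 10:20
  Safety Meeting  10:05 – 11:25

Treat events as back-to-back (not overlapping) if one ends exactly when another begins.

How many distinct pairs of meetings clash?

Two intervals overlap when each starts before the other ends.
Sorted by start: Kickoff Session, Safety Meeting, Budget Sync, Kickoff Huddle, Architecture Workshop, Sprint Check-in, Architecture Call, Roadmap Readout.
Safety Meeting starts before Kickoff Session ends → Kickoff Session and Safety Meeting overlap.
Budget Sync starts after Kickoff Session ends, so nothing later overlaps Kickoff Session either.
Budget Sync starts after Safety Meeting ends, so nothing later overlaps Safety Meeting either.
Kickoff Huddle starts before Budget Sync ends → Budget Sync and Kickoff Huddle overlap.
Architecture Workshop starts after Budget Sync ends, so nothing later overlaps Budget Sync either.
Architecture Workshop starts exactly when Kickoff Huddle ends (back-to-back, no overlap), so nothing later overlaps Kickoff Huddle either.
Sprint Check-in starts after Architecture Workshop ends, so nothing later overlaps Architecture Workshop either.
Architecture Call starts after Sprint Check-in ends, so nothing later overlaps Sprint Check-in either.
Roadmap Readout starts after Architecture Call ends.
Overlapping pairs: Budget Sync & Kickoff Huddle, Kickoff Session & Safety Meeting — 2 in total.

2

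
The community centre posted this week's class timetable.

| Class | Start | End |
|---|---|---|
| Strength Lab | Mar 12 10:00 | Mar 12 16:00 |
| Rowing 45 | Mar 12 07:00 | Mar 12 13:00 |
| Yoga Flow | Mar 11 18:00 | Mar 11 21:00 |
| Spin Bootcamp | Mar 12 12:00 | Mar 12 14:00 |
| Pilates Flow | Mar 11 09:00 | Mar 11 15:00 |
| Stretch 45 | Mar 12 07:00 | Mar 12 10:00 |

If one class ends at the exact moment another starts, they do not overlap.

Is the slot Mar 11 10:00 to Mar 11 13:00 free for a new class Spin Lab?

No — it overlaps Pilates Flow

Pilates Flow: starts Mar 11 09:00 before Spin Lab ends Mar 11 13:00, and ends Mar 11 15:00 after Spin Lab starts Mar 11 10:00 → overlap.
Yoga Flow: starts Mar 11 18:00 at or after Spin Lab ends Mar 11 13:00 → clear.
Stretch 45: starts Mar 12 07:00 at or after Spin Lab ends Mar 11 13:00 → clear.
Rowing 45: starts Mar 12 07:00 at or after Spin Lab ends Mar 11 13:00 → clear.
Strength Lab: starts Mar 12 10:00 at or after Spin Lab ends Mar 11 13:00 → clear.
Spin Bootcamp: starts Mar 12 12:00 at or after Spin Lab ends Mar 11 13:00 → clear.
Spin Lab overlaps Pilates Flow.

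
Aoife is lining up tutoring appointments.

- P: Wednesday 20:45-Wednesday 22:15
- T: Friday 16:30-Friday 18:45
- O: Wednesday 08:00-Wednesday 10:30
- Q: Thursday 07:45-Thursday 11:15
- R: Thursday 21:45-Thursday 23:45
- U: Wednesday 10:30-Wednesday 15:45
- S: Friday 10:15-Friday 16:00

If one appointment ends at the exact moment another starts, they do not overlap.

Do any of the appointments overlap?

No

Sorted by start: O, U, P, Q, R, S, T.
U starts exactly when O ends (back-to-back, no overlap) — done with O.
P starts after U ends — done with U.
Q starts after P ends — done with P.
R starts after Q ends — done with Q.
S starts after R ends — done with R.
T starts after S ends.
Every pair is clear; the schedule has no overlaps.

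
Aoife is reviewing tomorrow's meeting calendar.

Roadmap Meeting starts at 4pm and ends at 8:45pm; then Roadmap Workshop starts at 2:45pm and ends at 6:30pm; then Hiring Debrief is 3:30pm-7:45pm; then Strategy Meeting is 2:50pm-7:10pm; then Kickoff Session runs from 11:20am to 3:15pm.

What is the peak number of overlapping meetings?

4

Walk through starts and ends in time order (an end at T is processed before a start at T):
11:20am start Kickoff Session → 1
2:45pm start Roadmap Workshop → 2
2:50pm start Strategy Meeting → 3
3:15pm end Kickoff Session → 2
3:30pm start Hiring Debrief → 3
4pm start Roadmap Meeting → 4
6:30pm end Roadmap Workshop → 3
7:10pm end Strategy Meeting → 2
7:45pm end Hiring Debrief → 1
8:45pm end Roadmap Meeting → 0
Peak is 4, at 4pm (Hiring Debrief, Roadmap Meeting, Roadmap Workshop, Strategy Meeting).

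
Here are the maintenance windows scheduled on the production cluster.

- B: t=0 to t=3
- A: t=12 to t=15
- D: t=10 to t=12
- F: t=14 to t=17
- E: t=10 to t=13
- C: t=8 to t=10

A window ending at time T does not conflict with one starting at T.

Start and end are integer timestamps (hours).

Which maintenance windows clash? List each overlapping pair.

Sorted by start: B, C, D, E, A, F.
C starts after B ends; B is clear from here.
D starts exactly when C ends (back-to-back, no overlap); C is clear from here.
E starts before D ends → D and E overlap.
A starts exactly when D ends (back-to-back, no overlap); D is clear from here.
A starts before E ends → E and A overlap.
F starts after E ends.
F starts before A ends → A and F overlap.

A & E, A & F, D & E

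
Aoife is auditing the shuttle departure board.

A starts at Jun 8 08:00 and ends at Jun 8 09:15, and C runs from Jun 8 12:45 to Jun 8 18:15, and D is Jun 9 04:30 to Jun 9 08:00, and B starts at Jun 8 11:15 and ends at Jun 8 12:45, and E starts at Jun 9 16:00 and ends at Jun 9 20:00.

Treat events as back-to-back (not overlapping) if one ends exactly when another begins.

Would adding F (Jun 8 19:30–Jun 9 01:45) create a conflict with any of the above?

A: ends Jun 8 09:15 at or before F starts Jun 8 19:30 → clear.
B: ends Jun 8 12:45 at or before F starts Jun 8 19:30 → clear.
C: ends Jun 8 18:15 at or before F starts Jun 8 19:30 → clear.
D: starts Jun 9 04:30 at or after F ends Jun 9 01:45 → clear.
E: starts Jun 9 16:00 at or after F ends Jun 9 01:45 → clear.

No — it doesn't clash with anything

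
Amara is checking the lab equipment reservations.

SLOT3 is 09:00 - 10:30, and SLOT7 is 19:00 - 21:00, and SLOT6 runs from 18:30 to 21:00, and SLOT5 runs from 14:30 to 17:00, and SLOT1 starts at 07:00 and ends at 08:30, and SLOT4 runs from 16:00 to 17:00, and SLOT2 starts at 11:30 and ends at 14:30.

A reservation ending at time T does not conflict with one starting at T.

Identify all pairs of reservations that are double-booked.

Sorted by start: SLOT1, SLOT3, SLOT2, SLOT5, SLOT4, SLOT6, SLOT7.
SLOT3 starts after SLOT1 ends; SLOT1 is clear from here.
SLOT2 starts after SLOT3 ends; SLOT3 is clear from here.
SLOT5 starts exactly when SLOT2 ends (back-to-back, no overlap); SLOT2 is clear from here.
SLOT4 starts before SLOT5 ends → SLOT5 and SLOT4 overlap.
SLOT6 starts after SLOT5 ends; SLOT5 is clear from here.
SLOT6 starts after SLOT4 ends; SLOT4 is clear from here.
SLOT7 starts before SLOT6 ends → SLOT6 and SLOT7 overlap.

SLOT4 & SLOT5, SLOT6 & SLOT7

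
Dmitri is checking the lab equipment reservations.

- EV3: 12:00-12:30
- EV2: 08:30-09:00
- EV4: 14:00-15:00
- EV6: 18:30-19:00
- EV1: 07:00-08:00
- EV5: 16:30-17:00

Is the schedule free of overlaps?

Sorted by start: EV1, EV2, EV3, EV4, EV5, EV6.
EV2 starts after EV1 ends, so EV1 has no further overlaps.
EV3 starts after EV2 ends, so EV2 has no further overlaps.
EV4 starts after EV3 ends, so EV3 has no further overlaps.
EV5 starts after EV4 ends, so EV4 has no further overlaps.
EV6 starts after EV5 ends.
Every pair is clear; the schedule has no overlaps.

Yes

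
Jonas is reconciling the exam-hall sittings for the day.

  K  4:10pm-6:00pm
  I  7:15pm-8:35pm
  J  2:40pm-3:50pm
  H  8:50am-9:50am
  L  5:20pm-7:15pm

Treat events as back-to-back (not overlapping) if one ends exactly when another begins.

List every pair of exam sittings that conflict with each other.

K & L

Sorted by start: H, J, K, L, I.
J starts after H ends; H is clear from here.
K starts after J ends; J is clear from here.
L starts before K ends → K and L overlap.
I starts after K ends.
I starts exactly when L ends (back-to-back, no overlap).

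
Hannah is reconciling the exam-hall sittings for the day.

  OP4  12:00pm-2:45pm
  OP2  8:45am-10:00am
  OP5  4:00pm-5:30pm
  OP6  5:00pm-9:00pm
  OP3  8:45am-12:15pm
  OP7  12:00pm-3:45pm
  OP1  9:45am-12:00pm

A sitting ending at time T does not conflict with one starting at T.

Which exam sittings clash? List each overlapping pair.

Sorted by start: OP2, OP3, OP1, OP4, OP7, OP5, OP6.
OP3 starts before OP2 ends → OP2 and OP3 overlap.
OP1 starts before OP2 ends → OP2 and OP1 overlap.
OP4 starts after OP2 ends, so nothing later overlaps OP2 either.
OP1 starts before OP3 ends → OP3 and OP1 overlap.
OP4 starts before OP3 ends → OP3 and OP4 overlap.
OP7 starts before OP3 ends → OP3 and OP7 overlap.
OP5 starts after OP3 ends, so nothing later overlaps OP3 either.
OP4 starts exactly when OP1 ends (back-to-back, no overlap), so nothing later overlaps OP1 either.
OP7 starts before OP4 ends → OP4 and OP7 overlap.
OP5 starts after OP4 ends, so nothing later overlaps OP4 either.
OP5 starts after OP7 ends, so nothing later overlaps OP7 either.
OP6 starts before OP5 ends → OP5 and OP6 overlap.

OP1 & OP2, OP1 & OP3, OP2 & OP3, OP3 & OP4, OP3 & OP7, OP4 & OP7, OP5 & OP6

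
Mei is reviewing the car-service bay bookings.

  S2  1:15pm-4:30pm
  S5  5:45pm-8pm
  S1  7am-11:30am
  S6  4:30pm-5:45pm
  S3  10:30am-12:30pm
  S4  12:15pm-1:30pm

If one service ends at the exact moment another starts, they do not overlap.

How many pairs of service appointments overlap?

Sorted by start: S1, S3, S4, S2, S6, S5.
S3 starts before S1 ends → S1 and S3 overlap.
S4 starts after S1 ends, so S1 has no further overlaps.
S4 starts before S3 ends → S3 and S4 overlap.
S2 starts after S3 ends, so S3 has no further overlaps.
S2 starts before S4 ends → S4 and S2 overlap.
S6 starts after S4 ends, so S4 has no further overlaps.
S6 starts exactly when S2 ends (back-to-back, no overlap), so S2 has no further overlaps.
S5 starts exactly when S6 ends (back-to-back, no overlap).
Overlapping pairs: S1 & S3, S2 & S4, S3 & S4 — 3 in total.

3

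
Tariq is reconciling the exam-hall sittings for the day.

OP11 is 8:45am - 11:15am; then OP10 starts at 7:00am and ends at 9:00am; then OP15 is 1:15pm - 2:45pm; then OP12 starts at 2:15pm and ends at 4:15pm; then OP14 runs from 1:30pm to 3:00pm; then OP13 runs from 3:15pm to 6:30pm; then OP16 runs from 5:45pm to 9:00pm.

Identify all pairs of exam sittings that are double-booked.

Sorted by start: OP10, OP11, OP15, OP14, OP12, OP13, OP16.
OP11 starts before OP10 ends → OP10 and OP11 overlap.
OP15 starts after OP10 ends, so nothing later overlaps OP10 either.
OP15 starts after OP11 ends, so nothing later overlaps OP11 either.
OP14 starts before OP15 ends → OP15 and OP14 overlap.
OP12 starts before OP15 ends → OP15 and OP12 overlap.
OP13 starts after OP15 ends, so nothing later overlaps OP15 either.
OP12 starts before OP14 ends → OP14 and OP12 overlap.
OP13 starts after OP14 ends, so nothing later overlaps OP14 either.
OP13 starts before OP12 ends → OP12 and OP13 overlap.
OP16 starts after OP12 ends.
OP16 starts before OP13 ends → OP13 and OP16 overlap.

OP10 & OP11, OP12 & OP13, OP12 & OP14, OP12 & OP15, OP13 & OP16, OP14 & OP15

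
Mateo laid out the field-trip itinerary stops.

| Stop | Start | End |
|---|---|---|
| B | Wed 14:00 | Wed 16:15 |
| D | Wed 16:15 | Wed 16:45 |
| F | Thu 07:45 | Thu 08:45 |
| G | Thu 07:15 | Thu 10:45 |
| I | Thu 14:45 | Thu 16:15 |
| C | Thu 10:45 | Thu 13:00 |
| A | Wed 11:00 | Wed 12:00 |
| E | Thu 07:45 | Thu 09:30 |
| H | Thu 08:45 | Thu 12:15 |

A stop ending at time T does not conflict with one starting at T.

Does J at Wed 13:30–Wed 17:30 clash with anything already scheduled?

Yes — it overlaps B, D

A: ends Wed 12:00 at or before J starts Wed 13:30 → clear.
B: starts Wed 14:00 before J ends Wed 17:30, and ends Wed 16:15 after J starts Wed 13:30 → overlap.
D: starts Wed 16:15 before J ends Wed 17:30, and ends Wed 16:45 after J starts Wed 13:30 → overlap.
G: starts Thu 07:15 at or after J ends Wed 17:30 → clear.
E: starts Thu 07:45 at or after J ends Wed 17:30 → clear.
F: starts Thu 07:45 at or after J ends Wed 17:30 → clear.
H: starts Thu 08:45 at or after J ends Wed 17:30 → clear.
C: starts Thu 10:45 at or after J ends Wed 17:30 → clear.
I: starts Thu 14:45 at or after J ends Wed 17:30 → clear.
J overlaps B, D.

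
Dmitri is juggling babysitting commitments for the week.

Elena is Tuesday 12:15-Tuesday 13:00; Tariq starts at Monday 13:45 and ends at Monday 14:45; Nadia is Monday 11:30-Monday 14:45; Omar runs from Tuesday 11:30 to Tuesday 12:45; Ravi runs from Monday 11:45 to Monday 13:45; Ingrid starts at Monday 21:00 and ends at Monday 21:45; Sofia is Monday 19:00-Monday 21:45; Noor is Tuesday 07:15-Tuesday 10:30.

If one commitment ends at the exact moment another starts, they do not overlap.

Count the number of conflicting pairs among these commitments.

4

Sorted by start: Nadia, Ravi, Tariq, Sofia, Ingrid, Noor, Omar, Elena.
Ravi starts before Nadia ends → Nadia and Ravi overlap.
Tariq starts before Nadia ends → Nadia and Tariq overlap.
Sofia starts after Nadia ends, so nothing later overlaps Nadia either.
Tariq starts exactly when Ravi ends (back-to-back, no overlap), so nothing later overlaps Ravi either.
Sofia starts after Tariq ends, so nothing later overlaps Tariq either.
Ingrid starts before Sofia ends → Sofia and Ingrid overlap.
Noor starts after Sofia ends, so nothing later overlaps Sofia either.
Noor starts after Ingrid ends, so nothing later overlaps Ingrid either.
Omar starts after Noor ends, so nothing later overlaps Noor either.
Elena starts before Omar ends → Omar and Elena overlap.
Overlapping pairs: Elena & Omar, Ingrid & Sofia, Nadia & Ravi, Nadia & Tariq — 4 in total.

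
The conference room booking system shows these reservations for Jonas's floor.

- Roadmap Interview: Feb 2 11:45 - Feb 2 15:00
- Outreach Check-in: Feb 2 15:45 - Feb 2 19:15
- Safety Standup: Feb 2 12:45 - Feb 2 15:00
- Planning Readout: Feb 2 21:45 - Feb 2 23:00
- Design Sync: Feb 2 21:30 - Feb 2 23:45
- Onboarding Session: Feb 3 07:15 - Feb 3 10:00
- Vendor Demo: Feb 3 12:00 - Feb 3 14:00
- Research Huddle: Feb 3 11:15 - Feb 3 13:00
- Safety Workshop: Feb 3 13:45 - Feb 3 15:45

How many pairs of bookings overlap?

4

Two intervals overlap when each starts before the other ends.
Sorted by start: Roadmap Interview, Safety Standup, Outreach Check-in, Design Sync, Planning Readout, Onboarding Session, Research Huddle, Vendor Demo, Safety Workshop.
Safety Standup starts before Roadmap Interview ends → Roadmap Interview and Safety Standup overlap.
Outreach Check-in starts after Roadmap Interview ends — done with Roadmap Interview.
Outreach Check-in starts after Safety Standup ends — done with Safety Standup.
Design Sync starts after Outreach Check-in ends — done with Outreach Check-in.
Planning Readout starts before Design Sync ends → Design Sync and Planning Readout overlap.
Onboarding Session starts after Design Sync ends — done with Design Sync.
Onboarding Session starts after Planning Readout ends — done with Planning Readout.
Research Huddle starts after Onboarding Session ends — done with Onboarding Session.
Vendor Demo starts before Research Huddle ends → Research Huddle and Vendor Demo overlap.
Safety Workshop starts after Research Huddle ends.
Safety Workshop starts before Vendor Demo ends → Vendor Demo and Safety Workshop overlap.
Overlapping pairs: Design Sync & Planning Readout, Research Huddle & Vendor Demo, Roadmap Interview & Safety Standup, Safety Workshop & Vendor Demo — 4 in total.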